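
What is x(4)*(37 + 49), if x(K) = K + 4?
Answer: 688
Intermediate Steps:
x(K) = 4 + K
x(4)*(37 + 49) = (4 + 4)*(37 + 49) = 8*86 = 688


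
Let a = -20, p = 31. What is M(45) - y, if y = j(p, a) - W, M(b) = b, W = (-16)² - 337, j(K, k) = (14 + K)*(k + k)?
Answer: 1764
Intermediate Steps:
j(K, k) = 2*k*(14 + K) (j(K, k) = (14 + K)*(2*k) = 2*k*(14 + K))
W = -81 (W = 256 - 337 = -81)
y = -1719 (y = 2*(-20)*(14 + 31) - 1*(-81) = 2*(-20)*45 + 81 = -1800 + 81 = -1719)
M(45) - y = 45 - 1*(-1719) = 45 + 1719 = 1764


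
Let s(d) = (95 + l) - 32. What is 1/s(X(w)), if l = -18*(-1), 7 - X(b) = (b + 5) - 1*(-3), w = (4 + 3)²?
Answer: 1/81 ≈ 0.012346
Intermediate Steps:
w = 49 (w = 7² = 49)
X(b) = -1 - b (X(b) = 7 - ((b + 5) - 1*(-3)) = 7 - ((5 + b) + 3) = 7 - (8 + b) = 7 + (-8 - b) = -1 - b)
l = 18
s(d) = 81 (s(d) = (95 + 18) - 32 = 113 - 32 = 81)
1/s(X(w)) = 1/81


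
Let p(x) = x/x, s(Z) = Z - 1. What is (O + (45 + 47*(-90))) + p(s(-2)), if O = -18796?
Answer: -22980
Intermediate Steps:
s(Z) = -1 + Z
p(x) = 1
(O + (45 + 47*(-90))) + p(s(-2)) = (-18796 + (45 + 47*(-90))) + 1 = (-18796 + (45 - 4230)) + 1 = (-18796 - 4185) + 1 = -22981 + 1 = -22980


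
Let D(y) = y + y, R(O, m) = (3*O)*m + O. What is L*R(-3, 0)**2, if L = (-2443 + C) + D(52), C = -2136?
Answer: -40275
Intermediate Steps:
R(O, m) = O + 3*O*m (R(O, m) = 3*O*m + O = O + 3*O*m)
D(y) = 2*y
L = -4475 (L = (-2443 - 2136) + 2*52 = -4579 + 104 = -4475)
L*R(-3, 0)**2 = -4475*9*(1 + 3*0)**2 = -4475*9*(1 + 0)**2 = -4475*(-3*1)**2 = -4475*(-3)**2 = -4475*9 = -40275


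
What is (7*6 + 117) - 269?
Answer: -110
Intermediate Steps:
(7*6 + 117) - 269 = (42 + 117) - 269 = 159 - 269 = -110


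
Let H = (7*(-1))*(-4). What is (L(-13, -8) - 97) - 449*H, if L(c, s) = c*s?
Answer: -12565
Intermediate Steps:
H = 28 (H = -7*(-4) = 28)
(L(-13, -8) - 97) - 449*H = (-13*(-8) - 97) - 449*28 = (104 - 97) - 12572 = 7 - 12572 = -12565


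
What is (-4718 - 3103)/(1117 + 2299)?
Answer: -7821/3416 ≈ -2.2895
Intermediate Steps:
(-4718 - 3103)/(1117 + 2299) = -7821/3416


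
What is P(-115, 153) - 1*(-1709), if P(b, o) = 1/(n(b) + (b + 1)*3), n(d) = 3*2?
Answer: 574223/336 ≈ 1709.0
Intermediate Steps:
n(d) = 6
P(b, o) = 1/(9 + 3*b) (P(b, o) = 1/(6 + (b + 1)*3) = 1/(6 + (1 + b)*3) = 1/(6 + (3 + 3*b)) = 1/(9 + 3*b))
P(-115, 153) - 1*(-1709) = 1/(3*(3 - 115)) - 1*(-1709) = (⅓)/(-112) + 1709 = (⅓)*(-1/112) + 1709 = -1/336 + 1709 = 574223/336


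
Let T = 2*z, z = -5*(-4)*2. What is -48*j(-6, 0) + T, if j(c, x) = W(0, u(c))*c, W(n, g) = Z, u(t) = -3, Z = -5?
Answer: -1360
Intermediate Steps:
W(n, g) = -5
z = 40 (z = 20*2 = 40)
j(c, x) = -5*c
T = 80 (T = 2*40 = 80)
-48*j(-6, 0) + T = -(-240)*(-6) + 80 = -48*30 + 80 = -1440 + 80 = -1360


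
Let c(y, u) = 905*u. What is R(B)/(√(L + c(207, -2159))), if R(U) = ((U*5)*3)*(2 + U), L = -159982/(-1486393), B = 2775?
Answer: -38530875*I*√4316865328945423929/968085230251 ≈ -82695.0*I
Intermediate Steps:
L = 159982/1486393 (L = -159982*(-1/1486393) = 159982/1486393 ≈ 0.10763)
R(U) = 15*U*(2 + U) (R(U) = ((5*U)*3)*(2 + U) = (15*U)*(2 + U) = 15*U*(2 + U))
R(B)/(√(L + c(207, -2159))) = (15*2775*(2 + 2775))/(√(159982/1486393 + 905*(-2159))) = (15*2775*2777)/(√(159982/1486393 - 1953895)) = 115592625/(√(-2904255690753/1486393)) = 115592625/((I*√4316865328945423929/1486393)) = 115592625*(-I*√4316865328945423929/2904255690753) = -38530875*I*√4316865328945423929/968085230251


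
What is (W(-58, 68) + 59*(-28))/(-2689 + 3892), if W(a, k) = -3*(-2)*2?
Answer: -1640/1203 ≈ -1.3633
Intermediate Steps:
W(a, k) = 12 (W(a, k) = 6*2 = 12)
(W(-58, 68) + 59*(-28))/(-2689 + 3892) = (12 + 59*(-28))/(-2689 + 3892) = (12 - 1652)/1203 = -1640*1/1203 = -1640/1203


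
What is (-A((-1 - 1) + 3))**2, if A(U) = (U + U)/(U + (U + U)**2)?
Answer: 4/25 ≈ 0.16000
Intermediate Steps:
A(U) = 2*U/(U + 4*U**2) (A(U) = (2*U)/(U + (2*U)**2) = (2*U)/(U + 4*U**2) = 2*U/(U + 4*U**2))
(-A((-1 - 1) + 3))**2 = (-2/(1 + 4*((-1 - 1) + 3)))**2 = (-2/(1 + 4*(-2 + 3)))**2 = (-2/(1 + 4*1))**2 = (-2/(1 + 4))**2 = (-2/5)**2 = 4/25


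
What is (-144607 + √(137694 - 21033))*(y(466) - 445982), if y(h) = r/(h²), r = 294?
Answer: 7002425283559543/108578 - 48423833449*√116661/108578 ≈ 6.4340e+10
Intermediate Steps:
y(h) = 294/h² (y(h) = 294/(h²) = 294/h²)
(-144607 + √(137694 - 21033))*(y(466) - 445982) = (-144607 + √(137694 - 21033))*(294/466² - 445982) = (-144607 + √116661)*(294*(1/217156) - 445982) = (-144607 + √116661)*(147/108578 - 445982) = (-144607 + √116661)*(-48423833449/108578) = 7002425283559543/108578 - 48423833449*√116661/108578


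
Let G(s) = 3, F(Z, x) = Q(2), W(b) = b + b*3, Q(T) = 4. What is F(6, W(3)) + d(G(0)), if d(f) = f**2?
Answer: 13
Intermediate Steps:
W(b) = 4*b (W(b) = b + 3*b = 4*b)
F(Z, x) = 4
F(6, W(3)) + d(G(0)) = 4 + 3**2 = 4 + 9 = 13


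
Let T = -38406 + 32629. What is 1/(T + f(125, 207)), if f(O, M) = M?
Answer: -1/5570 ≈ -0.00017953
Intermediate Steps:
T = -5777
1/(T + f(125, 207)) = 1/(-5777 + 207) = 1/(-5570) = -1/5570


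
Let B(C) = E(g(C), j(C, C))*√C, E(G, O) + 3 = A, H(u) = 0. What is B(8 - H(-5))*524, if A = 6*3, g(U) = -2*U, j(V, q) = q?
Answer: 15720*√2 ≈ 22231.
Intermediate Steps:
A = 18
E(G, O) = 15 (E(G, O) = -3 + 18 = 15)
B(C) = 15*√C
B(8 - H(-5))*524 = (15*√(8 - 1*0))*524 = (15*√(8 + 0))*524 = (15*√8)*524 = (15*(2*√2))*524 = (30*√2)*524 = 15720*√2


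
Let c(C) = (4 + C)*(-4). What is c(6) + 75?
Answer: 35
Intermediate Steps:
c(C) = -16 - 4*C
c(6) + 75 = (-16 - 4*6) + 75 = (-16 - 24) + 75 = -40 + 75 = 35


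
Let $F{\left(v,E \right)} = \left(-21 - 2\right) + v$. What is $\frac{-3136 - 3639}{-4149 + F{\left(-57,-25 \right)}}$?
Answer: $\frac{6775}{4229} \approx 1.602$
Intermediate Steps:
$F{\left(v,E \right)} = -23 + v$
$\frac{-3136 - 3639}{-4149 + F{\left(-57,-25 \right)}} = \frac{-3136 - 3639}{-4149 - 80} = - \frac{6775}{-4149 - 80} = - \frac{6775}{-4229} = \left(-6775\right) \left(- \frac{1}{4229}\right) = \frac{6775}{4229}$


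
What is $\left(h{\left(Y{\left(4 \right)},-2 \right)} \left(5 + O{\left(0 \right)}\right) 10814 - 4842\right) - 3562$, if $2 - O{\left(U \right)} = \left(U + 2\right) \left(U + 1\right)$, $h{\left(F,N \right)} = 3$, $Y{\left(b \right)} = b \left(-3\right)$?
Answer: $153806$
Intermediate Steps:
$Y{\left(b \right)} = - 3 b$
$O{\left(U \right)} = 2 - \left(1 + U\right) \left(2 + U\right)$ ($O{\left(U \right)} = 2 - \left(U + 2\right) \left(U + 1\right) = 2 - \left(2 + U\right) \left(1 + U\right) = 2 - \left(1 + U\right) \left(2 + U\right)$)
$\left(h{\left(Y{\left(4 \right)},-2 \right)} \left(5 + O{\left(0 \right)}\right) 10814 - 4842\right) - 3562 = \left(3 \left(5 - 0 \left(3 + 0\right)\right) 10814 - 4842\right) - 3562 = \left(3 \left(5 - 0 \cdot 3\right) 10814 - 4842\right) - 3562 = \left(3 \left(5 + 0\right) 10814 - 4842\right) - 3562 = \left(3 \cdot 5 \cdot 10814 - 4842\right) - 3562 = \left(15 \cdot 10814 - 4842\right) - 3562 = \left(162210 - 4842\right) - 3562 = 157368 - 3562 = 153806$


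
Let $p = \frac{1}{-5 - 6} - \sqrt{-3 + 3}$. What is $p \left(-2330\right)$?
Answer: $\frac{2330}{11} \approx 211.82$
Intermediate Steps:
$p = - \frac{1}{11}$ ($p = \frac{1}{-11} - \sqrt{0} = - \frac{1}{11} - 0 = - \frac{1}{11} + 0 = - \frac{1}{11} \approx -0.090909$)
$p \left(-2330\right) = \left(- \frac{1}{11}\right) \left(-2330\right) = \frac{2330}{11}$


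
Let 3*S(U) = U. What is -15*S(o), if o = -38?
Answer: 190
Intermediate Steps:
S(U) = U/3
-15*S(o) = -5*(-38) = -15*(-38/3) = 190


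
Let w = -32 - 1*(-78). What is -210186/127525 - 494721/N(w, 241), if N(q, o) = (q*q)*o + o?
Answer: -2333226879/891272225 ≈ -2.6179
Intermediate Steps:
w = 46 (w = -32 + 78 = 46)
N(q, o) = o + o*q² (N(q, o) = q²*o + o = o*q² + o = o + o*q²)
-210186/127525 - 494721/N(w, 241) = -210186/127525 - 494721*1/(241*(1 + 46²)) = -210186*1/127525 - 494721*1/(241*(1 + 2116)) = -210186/127525 - 494721/(241*2117) = -210186/127525 - 494721/510197 = -210186/127525 - 494721*1/510197 = -210186/127525 - 6777/6989 = -2333226879/891272225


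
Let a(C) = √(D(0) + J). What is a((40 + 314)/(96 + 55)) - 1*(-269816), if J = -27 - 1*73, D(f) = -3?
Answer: 269816 + I*√103 ≈ 2.6982e+5 + 10.149*I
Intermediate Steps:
J = -100 (J = -27 - 73 = -100)
a(C) = I*√103 (a(C) = √(-3 - 100) = √(-103) = I*√103)
a((40 + 314)/(96 + 55)) - 1*(-269816) = I*√103 - 1*(-269816) = I*√103 + 269816 = 269816 + I*√103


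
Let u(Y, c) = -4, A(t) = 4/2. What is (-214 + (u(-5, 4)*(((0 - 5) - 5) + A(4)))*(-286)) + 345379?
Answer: 336013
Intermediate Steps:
A(t) = 2 (A(t) = 4*(½) = 2)
(-214 + (u(-5, 4)*(((0 - 5) - 5) + A(4)))*(-286)) + 345379 = (-214 - 4*(((0 - 5) - 5) + 2)*(-286)) + 345379 = (-214 - 4*((-5 - 5) + 2)*(-286)) + 345379 = (-214 - 4*(-10 + 2)*(-286)) + 345379 = (-214 - 4*(-8)*(-286)) + 345379 = (-214 + 32*(-286)) + 345379 = (-214 - 9152) + 345379 = -9366 + 345379 = 336013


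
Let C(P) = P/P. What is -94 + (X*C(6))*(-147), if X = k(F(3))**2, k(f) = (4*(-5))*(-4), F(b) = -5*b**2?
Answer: -940894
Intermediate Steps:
C(P) = 1
k(f) = 80 (k(f) = -20*(-4) = 80)
X = 6400 (X = 80**2 = 6400)
-94 + (X*C(6))*(-147) = -94 + (6400*1)*(-147) = -94 + 6400*(-147) = -94 - 940800 = -940894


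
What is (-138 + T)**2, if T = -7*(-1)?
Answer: 17161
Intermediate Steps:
T = 7
(-138 + T)**2 = (-138 + 7)**2 = (-131)**2 = 17161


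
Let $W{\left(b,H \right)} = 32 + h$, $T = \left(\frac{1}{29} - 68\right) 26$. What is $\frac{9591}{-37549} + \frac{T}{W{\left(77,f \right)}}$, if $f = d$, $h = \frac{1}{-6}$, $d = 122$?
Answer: $- \frac{11598540873}{207983911} \approx -55.767$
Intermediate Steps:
$h = - \frac{1}{6} \approx -0.16667$
$f = 122$
$T = - \frac{51246}{29}$ ($T = \left(\frac{1}{29} - 68\right) 26 = \left(- \frac{1971}{29}\right) 26 = - \frac{51246}{29} \approx -1767.1$)
$W{\left(b,H \right)} = \frac{191}{6}$ ($W{\left(b,H \right)} = 32 - \frac{1}{6} = \frac{191}{6}$)
$\frac{9591}{-37549} + \frac{T}{W{\left(77,f \right)}} = \frac{9591}{-37549} - \frac{51246}{29 \cdot \frac{191}{6}} = 9591 \left(- \frac{1}{37549}\right) - \frac{307476}{5539} = - \frac{9591}{37549} - \frac{307476}{5539} = - \frac{11598540873}{207983911}$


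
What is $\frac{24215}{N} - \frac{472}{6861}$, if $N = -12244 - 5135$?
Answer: $- \frac{58114001}{39745773} \approx -1.4621$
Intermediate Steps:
$N = -17379$ ($N = -12244 - 5135 = -17379$)
$\frac{24215}{N} - \frac{472}{6861} = \frac{24215}{-17379} - \frac{472}{6861} = 24215 \left(- \frac{1}{17379}\right) - \frac{472}{6861} = - \frac{24215}{17379} - \frac{472}{6861} = - \frac{58114001}{39745773}$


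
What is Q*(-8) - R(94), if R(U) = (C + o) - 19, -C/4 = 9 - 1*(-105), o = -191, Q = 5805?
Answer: -45774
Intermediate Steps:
C = -456 (C = -4*(9 - 1*(-105)) = -4*(9 + 105) = -4*114 = -456)
R(U) = -666 (R(U) = (-456 - 191) - 19 = -647 - 19 = -666)
Q*(-8) - R(94) = 5805*(-8) - 1*(-666) = -46440 + 666 = -45774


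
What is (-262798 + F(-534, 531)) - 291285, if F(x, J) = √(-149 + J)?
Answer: -554083 + √382 ≈ -5.5406e+5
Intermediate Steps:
(-262798 + F(-534, 531)) - 291285 = (-262798 + √(-149 + 531)) - 291285 = (-262798 + √382) - 291285 = -554083 + √382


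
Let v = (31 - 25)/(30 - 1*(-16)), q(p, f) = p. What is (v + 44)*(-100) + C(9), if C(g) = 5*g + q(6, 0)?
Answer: -100327/23 ≈ -4362.0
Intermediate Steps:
v = 3/23 (v = 6/(30 + 16) = 6/46 = 6*(1/46) = 3/23 ≈ 0.13043)
C(g) = 6 + 5*g (C(g) = 5*g + 6 = 6 + 5*g)
(v + 44)*(-100) + C(9) = (3/23 + 44)*(-100) + (6 + 5*9) = (1015/23)*(-100) + (6 + 45) = -101500/23 + 51 = -100327/23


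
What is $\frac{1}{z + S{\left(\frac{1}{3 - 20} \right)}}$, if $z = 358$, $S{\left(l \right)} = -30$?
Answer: $\frac{1}{328} \approx 0.0030488$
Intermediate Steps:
$\frac{1}{z + S{\left(\frac{1}{3 - 20} \right)}} = \frac{1}{358 - 30} = \frac{1}{328}$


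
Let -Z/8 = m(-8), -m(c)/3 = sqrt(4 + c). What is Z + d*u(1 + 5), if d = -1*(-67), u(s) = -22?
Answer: -1474 + 48*I ≈ -1474.0 + 48.0*I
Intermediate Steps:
d = 67
m(c) = -3*sqrt(4 + c)
Z = 48*I (Z = -(-24)*sqrt(4 - 8) = -(-24)*sqrt(-4) = -(-24)*2*I = -(-48)*I = 48*I ≈ 48.0*I)
Z + d*u(1 + 5) = 48*I + 67*(-22) = 48*I - 1474 = -1474 + 48*I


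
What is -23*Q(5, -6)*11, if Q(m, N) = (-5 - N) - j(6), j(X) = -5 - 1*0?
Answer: -1518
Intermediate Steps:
j(X) = -5 (j(X) = -5 + 0 = -5)
Q(m, N) = -N (Q(m, N) = (-5 - N) - 1*(-5) = (-5 - N) + 5 = -N)
-23*Q(5, -6)*11 = -(-23)*(-6)*11 = -23*6*11 = -138*11 = -1518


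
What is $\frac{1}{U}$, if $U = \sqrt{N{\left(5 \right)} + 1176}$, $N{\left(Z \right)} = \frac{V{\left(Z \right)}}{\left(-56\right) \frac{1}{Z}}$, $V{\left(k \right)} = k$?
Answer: $\frac{2 \sqrt{921634}}{65831} \approx 0.029166$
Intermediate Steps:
$N{\left(Z \right)} = - \frac{Z^{2}}{56}$ ($N{\left(Z \right)} = \frac{Z}{\left(-56\right) \frac{1}{Z}} = Z \left(- \frac{Z}{56}\right) = - \frac{Z^{2}}{56}$)
$U = \frac{\sqrt{921634}}{28}$ ($U = \sqrt{- \frac{5^{2}}{56} + 1176} = \sqrt{\left(- \frac{1}{56}\right) 25 + 1176} = \sqrt{- \frac{25}{56} + 1176} = \sqrt{\frac{65831}{56}} = \frac{\sqrt{921634}}{28} \approx 34.286$)
$\frac{1}{U} = \frac{1}{\frac{1}{28} \sqrt{921634}} = \frac{2 \sqrt{921634}}{65831}$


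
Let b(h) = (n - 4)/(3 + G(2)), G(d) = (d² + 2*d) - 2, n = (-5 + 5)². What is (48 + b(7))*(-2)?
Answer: -856/9 ≈ -95.111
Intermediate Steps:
n = 0 (n = 0² = 0)
G(d) = -2 + d² + 2*d
b(h) = -4/9 (b(h) = (0 - 4)/(3 + (-2 + 2² + 2*2)) = -4/(3 + (-2 + 4 + 4)) = -4/(3 + 6) = -4/9)
(48 + b(7))*(-2) = (48 - 4/9)*(-2) = (428/9)*(-2) = -856/9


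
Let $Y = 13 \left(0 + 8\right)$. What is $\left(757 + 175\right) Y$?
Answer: $96928$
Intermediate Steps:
$Y = 104$ ($Y = 13 \cdot 8 = 104$)
$\left(757 + 175\right) Y = \left(757 + 175\right) 104 = 932 \cdot 104 = 96928$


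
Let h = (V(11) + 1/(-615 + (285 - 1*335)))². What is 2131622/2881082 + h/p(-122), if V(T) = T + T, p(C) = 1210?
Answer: 878593987238531/770822324907250 ≈ 1.1398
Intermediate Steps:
V(T) = 2*T
h = 214007641/442225 (h = (2*11 + 1/(-615 + (285 - 1*335)))² = (22 + 1/(-615 + (285 - 335)))² = (22 + 1/(-615 - 50))² = (22 + 1/(-665))² = (22 - 1/665)² = (14629/665)² = 214007641/442225 ≈ 483.93)
2131622/2881082 + h/p(-122) = 2131622/2881082 + (214007641/442225)/1210 = 2131622*(1/2881082) + (214007641/442225)*(1/1210) = 1065811/1440541 + 214007641/535092250 = 878593987238531/770822324907250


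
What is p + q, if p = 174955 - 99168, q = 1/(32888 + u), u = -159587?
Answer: 9602137112/126699 ≈ 75787.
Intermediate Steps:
q = -1/126699 (q = 1/(32888 - 159587) = 1/(-126699) = -1/126699 ≈ -7.8927e-6)
p = 75787
p + q = 75787 - 1/126699 = 9602137112/126699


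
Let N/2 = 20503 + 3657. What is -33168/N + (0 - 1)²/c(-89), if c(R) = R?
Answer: -187517/268780 ≈ -0.69766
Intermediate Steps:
N = 48320 (N = 2*(20503 + 3657) = 2*24160 = 48320)
-33168/N + (0 - 1)²/c(-89) = -33168/48320 + (0 - 1)²/(-89) = -33168*1/48320 + (-1)²*(-1/89) = -2073/3020 + 1*(-1/89) = -2073/3020 - 1/89 = -187517/268780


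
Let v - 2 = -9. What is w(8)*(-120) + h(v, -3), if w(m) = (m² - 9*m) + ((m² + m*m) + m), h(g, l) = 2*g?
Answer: -15374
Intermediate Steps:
v = -7 (v = 2 - 9 = -7)
w(m) = -8*m + 3*m² (w(m) = (m² - 9*m) + ((m² + m²) + m) = (m² - 9*m) + (2*m² + m) = (m² - 9*m) + (m + 2*m²) = -8*m + 3*m²)
w(8)*(-120) + h(v, -3) = (8*(-8 + 3*8))*(-120) + 2*(-7) = (8*(-8 + 24))*(-120) - 14 = (8*16)*(-120) - 14 = 128*(-120) - 14 = -15360 - 14 = -15374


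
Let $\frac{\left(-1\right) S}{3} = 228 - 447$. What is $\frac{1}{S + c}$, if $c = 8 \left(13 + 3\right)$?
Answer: $\frac{1}{785} \approx 0.0012739$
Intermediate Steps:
$c = 128$ ($c = 8 \cdot 16 = 128$)
$S = 657$ ($S = - 3 \left(228 - 447\right) = \left(-3\right) \left(-219\right) = 657$)
$\frac{1}{S + c} = \frac{1}{657 + 128} = \frac{1}{785}$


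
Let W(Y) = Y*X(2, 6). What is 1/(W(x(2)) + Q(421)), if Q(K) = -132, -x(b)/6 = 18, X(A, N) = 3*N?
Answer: -1/2076 ≈ -0.00048170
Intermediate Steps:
x(b) = -108 (x(b) = -6*18 = -108)
W(Y) = 18*Y (W(Y) = Y*(3*6) = Y*18 = 18*Y)
1/(W(x(2)) + Q(421)) = 1/(18*(-108) - 132) = 1/(-1944 - 132) = 1/(-2076) = -1/2076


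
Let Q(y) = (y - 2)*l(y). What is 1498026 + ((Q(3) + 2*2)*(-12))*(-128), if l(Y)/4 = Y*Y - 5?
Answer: 1528746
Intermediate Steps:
l(Y) = -20 + 4*Y**2 (l(Y) = 4*(Y*Y - 5) = 4*(Y**2 - 5) = 4*(-5 + Y**2) = -20 + 4*Y**2)
Q(y) = (-20 + 4*y**2)*(-2 + y) (Q(y) = (y - 2)*(-20 + 4*y**2) = (-2 + y)*(-20 + 4*y**2) = (-20 + 4*y**2)*(-2 + y))
1498026 + ((Q(3) + 2*2)*(-12))*(-128) = 1498026 + ((4*(-5 + 3**2)*(-2 + 3) + 2*2)*(-12))*(-128) = 1498026 + ((4*(-5 + 9)*1 + 4)*(-12))*(-128) = 1498026 + ((4*4*1 + 4)*(-12))*(-128) = 1498026 + ((16 + 4)*(-12))*(-128) = 1498026 + (20*(-12))*(-128) = 1498026 - 240*(-128) = 1498026 + 30720 = 1528746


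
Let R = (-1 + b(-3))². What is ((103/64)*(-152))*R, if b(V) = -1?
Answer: -1957/2 ≈ -978.50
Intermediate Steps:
R = 4 (R = (-1 - 1)² = (-2)² = 4)
((103/64)*(-152))*R = ((103/64)*(-152))*4 = -1957/8*4 = -1957/2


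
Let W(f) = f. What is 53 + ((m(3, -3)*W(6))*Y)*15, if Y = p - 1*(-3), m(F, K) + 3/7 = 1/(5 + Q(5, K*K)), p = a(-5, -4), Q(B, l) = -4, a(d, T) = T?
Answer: 11/7 ≈ 1.5714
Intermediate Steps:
p = -4
m(F, K) = 4/7 (m(F, K) = -3/7 + 1/(5 - 4) = -3/7 + 1/1 = -3/7 + 1 = 4/7)
Y = -1 (Y = -4 - 1*(-3) = -4 + 3 = -1)
53 + ((m(3, -3)*W(6))*Y)*15 = 53 + (((4/7)*6)*(-1))*15 = 53 + ((24/7)*(-1))*15 = 53 - 24/7*15 = 53 - 360/7 = 11/7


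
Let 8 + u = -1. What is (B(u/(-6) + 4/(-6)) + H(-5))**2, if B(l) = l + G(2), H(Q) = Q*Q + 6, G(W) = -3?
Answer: 29929/36 ≈ 831.36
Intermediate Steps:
u = -9 (u = -8 - 1 = -9)
H(Q) = 6 + Q**2 (H(Q) = Q**2 + 6 = 6 + Q**2)
B(l) = -3 + l (B(l) = l - 3 = -3 + l)
(B(u/(-6) + 4/(-6)) + H(-5))**2 = ((-3 + (-9/(-6) + 4/(-6))) + (6 + (-5)**2))**2 = ((-3 + (-9*(-1/6) + 4*(-1/6))) + (6 + 25))**2 = ((-3 + (3/2 - 2/3)) + 31)**2 = ((-3 + 5/6) + 31)**2 = (-13/6 + 31)**2 = (173/6)**2 = 29929/36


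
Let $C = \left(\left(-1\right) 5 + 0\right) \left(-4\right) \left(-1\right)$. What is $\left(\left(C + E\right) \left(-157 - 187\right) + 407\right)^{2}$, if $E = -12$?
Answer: $130302225$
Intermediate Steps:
$C = -20$ ($C = \left(-5 + 0\right) \left(-4\right) \left(-1\right) = \left(-5\right) \left(-4\right) \left(-1\right) = 20 \left(-1\right) = -20$)
$\left(\left(C + E\right) \left(-157 - 187\right) + 407\right)^{2} = \left(\left(-20 - 12\right) \left(-157 - 187\right) + 407\right)^{2} = \left(\left(-32\right) \left(-344\right) + 407\right)^{2} = \left(11008 + 407\right)^{2} = 11415^{2} = 130302225$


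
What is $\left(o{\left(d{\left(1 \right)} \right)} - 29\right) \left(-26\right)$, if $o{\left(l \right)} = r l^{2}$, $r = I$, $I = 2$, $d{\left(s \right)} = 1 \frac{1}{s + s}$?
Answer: $741$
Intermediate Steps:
$d{\left(s \right)} = \frac{1}{2 s}$ ($d{\left(s \right)} = 1 \frac{1}{2 s} = \frac{1}{2 s}$)
$r = 2$
$o{\left(l \right)} = 2 l^{2}$
$\left(o{\left(d{\left(1 \right)} \right)} - 29\right) \left(-26\right) = \left(2 \left(\frac{1}{2 \cdot 1}\right)^{2} - 29\right) \left(-26\right) = \left(2 \left(\frac{1}{2} \cdot 1\right)^{2} - 29\right) \left(-26\right) = \left(\frac{2}{4} - 29\right) \left(-26\right) = \left(2 \cdot \frac{1}{4} - 29\right) \left(-26\right) = \left(\frac{1}{2} - 29\right) \left(-26\right) = \left(- \frac{57}{2}\right) \left(-26\right) = 741$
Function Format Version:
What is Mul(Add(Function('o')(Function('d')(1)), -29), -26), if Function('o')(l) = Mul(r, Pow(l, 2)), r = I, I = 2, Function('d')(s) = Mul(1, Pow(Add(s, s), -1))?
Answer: 741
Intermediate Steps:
Function('d')(s) = Mul(Rational(1, 2), Pow(s, -1)) (Function('d')(s) = Mul(1, Pow(Mul(2, s), -1)) = Mul(1, Mul(Rational(1, 2), Pow(s, -1))) = Mul(Rational(1, 2), Pow(s, -1)))
r = 2
Function('o')(l) = Mul(2, Pow(l, 2))
Mul(Add(Function('o')(Function('d')(1)), -29), -26) = Mul(Add(Mul(2, Pow(Mul(Rational(1, 2), Pow(1, -1)), 2)), -29), -26) = Mul(Add(Mul(2, Pow(Mul(Rational(1, 2), 1), 2)), -29), -26) = Mul(Add(Mul(2, Pow(Rational(1, 2), 2)), -29), -26) = Mul(Add(Mul(2, Rational(1, 4)), -29), -26) = Mul(Add(Rational(1, 2), -29), -26) = Mul(Rational(-57, 2), -26) = 741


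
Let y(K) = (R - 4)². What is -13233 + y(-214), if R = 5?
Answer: -13232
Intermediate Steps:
y(K) = 1 (y(K) = (5 - 4)² = 1² = 1)
-13233 + y(-214) = -13233 + 1 = -13232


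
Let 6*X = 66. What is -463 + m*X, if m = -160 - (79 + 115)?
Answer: -4357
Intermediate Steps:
X = 11 (X = (⅙)*66 = 11)
m = -354 (m = -160 - 1*194 = -160 - 194 = -354)
-463 + m*X = -463 - 354*11 = -463 - 3894 = -4357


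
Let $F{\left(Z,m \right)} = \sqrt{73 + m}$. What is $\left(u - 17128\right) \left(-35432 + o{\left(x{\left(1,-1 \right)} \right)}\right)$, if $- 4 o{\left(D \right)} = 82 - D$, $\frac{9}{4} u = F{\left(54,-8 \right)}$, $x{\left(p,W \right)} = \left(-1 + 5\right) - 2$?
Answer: $607221856 - \frac{141808 \sqrt{65}}{9} \approx 6.0709 \cdot 10^{8}$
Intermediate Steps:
$x{\left(p,W \right)} = 2$ ($x{\left(p,W \right)} = 4 - 2 = 2$)
$u = \frac{4 \sqrt{65}}{9}$ ($u = \frac{4 \sqrt{73 - 8}}{9} = \frac{4 \sqrt{65}}{9} \approx 3.5832$)
$o{\left(D \right)} = - \frac{41}{2} + \frac{D}{4}$ ($o{\left(D \right)} = - \frac{82 - D}{4} = - \frac{41}{2} + \frac{D}{4}$)
$\left(u - 17128\right) \left(-35432 + o{\left(x{\left(1,-1 \right)} \right)}\right) = \left(\frac{4 \sqrt{65}}{9} - 17128\right) \left(-35432 + \left(- \frac{41}{2} + \frac{1}{4} \cdot 2\right)\right) = \left(-17128 + \frac{4 \sqrt{65}}{9}\right) \left(-35432 + \left(- \frac{41}{2} + \frac{1}{2}\right)\right) = \left(-17128 + \frac{4 \sqrt{65}}{9}\right) \left(-35432 - 20\right) = \left(-17128 + \frac{4 \sqrt{65}}{9}\right) \left(-35452\right) = 607221856 - \frac{141808 \sqrt{65}}{9}$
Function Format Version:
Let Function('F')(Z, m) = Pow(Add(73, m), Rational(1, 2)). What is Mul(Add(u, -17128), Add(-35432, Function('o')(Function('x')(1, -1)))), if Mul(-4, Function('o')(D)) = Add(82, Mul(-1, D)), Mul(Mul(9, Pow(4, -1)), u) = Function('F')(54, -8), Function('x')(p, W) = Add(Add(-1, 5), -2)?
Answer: Add(607221856, Mul(Rational(-141808, 9), Pow(65, Rational(1, 2)))) ≈ 6.0709e+8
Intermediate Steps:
Function('x')(p, W) = 2 (Function('x')(p, W) = Add(4, -2) = 2)
u = Mul(Rational(4, 9), Pow(65, Rational(1, 2))) (u = Mul(Rational(4, 9), Pow(Add(73, -8), Rational(1, 2))) = Mul(Rational(4, 9), Pow(65, Rational(1, 2))) ≈ 3.5832)
Function('o')(D) = Add(Rational(-41, 2), Mul(Rational(1, 4), D)) (Function('o')(D) = Mul(Rational(-1, 4), Add(82, Mul(-1, D))) = Add(Rational(-41, 2), Mul(Rational(1, 4), D)))
Mul(Add(u, -17128), Add(-35432, Function('o')(Function('x')(1, -1)))) = Mul(Add(Mul(Rational(4, 9), Pow(65, Rational(1, 2))), -17128), Add(-35432, Add(Rational(-41, 2), Mul(Rational(1, 4), 2)))) = Mul(Add(-17128, Mul(Rational(4, 9), Pow(65, Rational(1, 2)))), Add(-35432, Add(Rational(-41, 2), Rational(1, 2)))) = Mul(Add(-17128, Mul(Rational(4, 9), Pow(65, Rational(1, 2)))), Add(-35432, -20)) = Mul(Add(-17128, Mul(Rational(4, 9), Pow(65, Rational(1, 2)))), -35452) = Add(607221856, Mul(Rational(-141808, 9), Pow(65, Rational(1, 2))))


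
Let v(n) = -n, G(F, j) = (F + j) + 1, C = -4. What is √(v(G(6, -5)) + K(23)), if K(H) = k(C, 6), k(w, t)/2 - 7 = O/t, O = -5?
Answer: √93/3 ≈ 3.2146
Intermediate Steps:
G(F, j) = 1 + F + j
k(w, t) = 14 - 10/t (k(w, t) = 14 + 2*(-5/t) = 14 - 10/t)
K(H) = 37/3 (K(H) = 14 - 10/6 = 14 - 10*⅙ = 14 - 5/3 = 37/3)
√(v(G(6, -5)) + K(23)) = √(-(1 + 6 - 5) + 37/3) = √(-1*2 + 37/3) = √(-2 + 37/3) = √(31/3) = √93/3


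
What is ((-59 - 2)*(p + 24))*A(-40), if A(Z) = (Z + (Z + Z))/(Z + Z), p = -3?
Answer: -3843/2 ≈ -1921.5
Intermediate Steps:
A(Z) = 3/2 (A(Z) = (Z + 2*Z)/((2*Z)) = (3*Z)*(1/(2*Z)) = 3/2)
((-59 - 2)*(p + 24))*A(-40) = ((-59 - 2)*(-3 + 24))*(3/2) = -61*21*(3/2) = -1281*3/2 = -3843/2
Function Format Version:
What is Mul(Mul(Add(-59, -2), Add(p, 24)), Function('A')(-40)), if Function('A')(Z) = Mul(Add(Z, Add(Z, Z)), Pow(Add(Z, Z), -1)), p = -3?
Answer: Rational(-3843, 2) ≈ -1921.5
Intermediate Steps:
Function('A')(Z) = Rational(3, 2) (Function('A')(Z) = Mul(Add(Z, Mul(2, Z)), Pow(Mul(2, Z), -1)) = Mul(Mul(3, Z), Mul(Rational(1, 2), Pow(Z, -1))) = Rational(3, 2))
Mul(Mul(Add(-59, -2), Add(p, 24)), Function('A')(-40)) = Mul(Mul(Add(-59, -2), Add(-3, 24)), Rational(3, 2)) = Mul(Mul(-61, 21), Rational(3, 2)) = Mul(-1281, Rational(3, 2)) = Rational(-3843, 2)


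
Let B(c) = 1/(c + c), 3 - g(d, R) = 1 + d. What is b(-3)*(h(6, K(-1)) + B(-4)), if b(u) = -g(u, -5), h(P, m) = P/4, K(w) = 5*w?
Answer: -55/8 ≈ -6.8750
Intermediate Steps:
g(d, R) = 2 - d (g(d, R) = 3 - (1 + d) = 3 + (-1 - d) = 2 - d)
h(P, m) = P/4 (h(P, m) = P*(¼) = P/4)
B(c) = 1/(2*c)
b(u) = -2 + u (b(u) = -(2 - u) = -2 + u)
b(-3)*(h(6, K(-1)) + B(-4)) = (-2 - 3)*((¼)*6 + (½)/(-4)) = -5*(3/2 + (½)*(-¼)) = -5*(3/2 - ⅛) = -5*11/8 = -55/8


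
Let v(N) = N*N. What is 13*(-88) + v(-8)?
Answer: -1080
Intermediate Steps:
v(N) = N**2
13*(-88) + v(-8) = 13*(-88) + (-8)**2 = -1144 + 64 = -1080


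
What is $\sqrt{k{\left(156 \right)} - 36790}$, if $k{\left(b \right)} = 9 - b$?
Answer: $i \sqrt{36937} \approx 192.19 i$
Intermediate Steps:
$\sqrt{k{\left(156 \right)} - 36790} = \sqrt{\left(9 - 156\right) - 36790} = \sqrt{-147 - 36790} = \sqrt{-36937} = i \sqrt{36937}$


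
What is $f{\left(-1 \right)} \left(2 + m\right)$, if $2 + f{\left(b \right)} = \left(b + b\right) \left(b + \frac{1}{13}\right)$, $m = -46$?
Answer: $\frac{88}{13} \approx 6.7692$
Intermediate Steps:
$f{\left(b \right)} = -2 + 2 b \left(\frac{1}{13} + b\right)$ ($f{\left(b \right)} = -2 + \left(b + b\right) \left(b + \frac{1}{13}\right) = -2 + 2 b \left(b + \frac{1}{13}\right) = -2 + 2 b \left(\frac{1}{13} + b\right)$)
$f{\left(-1 \right)} \left(2 + m\right) = \left(-2 + 2 \left(-1\right)^{2} + \frac{2}{13} \left(-1\right)\right) \left(2 - 46\right) = \left(-2 + 2 \cdot 1 - \frac{2}{13}\right) \left(-44\right) = \left(-2 + 2 - \frac{2}{13}\right) \left(-44\right) = \left(- \frac{2}{13}\right) \left(-44\right) = \frac{88}{13}$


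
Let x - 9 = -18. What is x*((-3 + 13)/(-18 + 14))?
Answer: 45/2 ≈ 22.500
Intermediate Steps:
x = -9 (x = 9 - 18 = -9)
x*((-3 + 13)/(-18 + 14)) = -9*(-3 + 13)/(-18 + 14) = -90/(-4) = -90*(-1)/4 = -9*(-5/2) = 45/2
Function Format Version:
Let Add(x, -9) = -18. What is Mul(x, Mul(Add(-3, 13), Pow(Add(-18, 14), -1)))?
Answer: Rational(45, 2) ≈ 22.500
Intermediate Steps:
x = -9 (x = Add(9, -18) = -9)
Mul(x, Mul(Add(-3, 13), Pow(Add(-18, 14), -1))) = Mul(-9, Mul(Add(-3, 13), Pow(Add(-18, 14), -1))) = Mul(-9, Mul(10, Pow(-4, -1))) = Mul(-9, Mul(10, Rational(-1, 4))) = Mul(-9, Rational(-5, 2)) = Rational(45, 2)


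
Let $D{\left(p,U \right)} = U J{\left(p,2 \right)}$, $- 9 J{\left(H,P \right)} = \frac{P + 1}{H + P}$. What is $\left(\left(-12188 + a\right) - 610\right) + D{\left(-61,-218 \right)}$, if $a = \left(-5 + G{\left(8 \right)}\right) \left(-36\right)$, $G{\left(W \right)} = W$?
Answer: $- \frac{2284580}{177} \approx -12907.0$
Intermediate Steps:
$J{\left(H,P \right)} = - \frac{1 + P}{9 \left(H + P\right)}$ ($J{\left(H,P \right)} = - \frac{\left(P + 1\right) \frac{1}{H + P}}{9} = - \frac{\left(1 + P\right) \frac{1}{H + P}}{9} = - \frac{\frac{1}{H + P} \left(1 + P\right)}{9} = - \frac{1 + P}{9 \left(H + P\right)}$)
$a = -108$ ($a = \left(-5 + 8\right) \left(-36\right) = 3 \left(-36\right) = -108$)
$D{\left(p,U \right)} = - \frac{U}{3 \left(2 + p\right)}$ ($D{\left(p,U \right)} = U \frac{-1 - 2}{9 \left(p + 2\right)} = U \frac{-1 - 2}{9 \left(2 + p\right)} = U \frac{1}{9} \frac{1}{2 + p} \left(-3\right) = U \left(- \frac{1}{3 \left(2 + p\right)}\right) = - \frac{U}{3 \left(2 + p\right)}$)
$\left(\left(-12188 + a\right) - 610\right) + D{\left(-61,-218 \right)} = \left(\left(-12188 - 108\right) - 610\right) - - \frac{218}{6 + 3 \left(-61\right)} = \left(-12296 - 610\right) - - \frac{218}{6 - 183} = -12906 - - \frac{218}{-177} = -12906 - \left(-218\right) \left(- \frac{1}{177}\right) = -12906 - \frac{218}{177} = - \frac{2284580}{177}$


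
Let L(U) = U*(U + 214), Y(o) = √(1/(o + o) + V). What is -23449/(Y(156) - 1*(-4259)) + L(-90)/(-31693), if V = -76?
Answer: -924370027644576/179363902442219 + 46898*I*√1849458/5659416983 ≈ -5.1536 + 0.01127*I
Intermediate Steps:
Y(o) = √(-76 + 1/(2*o)) (Y(o) = √(1/(o + o) - 76) = √(1/(2*o) - 76) = √(-76 + 1/(2*o)))
L(U) = U*(214 + U)
-23449/(Y(156) - 1*(-4259)) + L(-90)/(-31693) = -23449/(√(-304 + 2/156)/2 - 1*(-4259)) - 90*(214 - 90)/(-31693) = -23449/(√(-304 + 2*(1/156))/2 + 4259) - 90*124*(-1/31693) = -23449/(√(-304 + 1/78)/2 + 4259) - 11160*(-1/31693) = -23449/(√(-23711/78)/2 + 4259) + 11160/31693 = -23449/((I*√1849458/78)/2 + 4259) + 11160/31693 = -23449/(I*√1849458/156 + 4259) + 11160/31693 = -23449/(4259 + I*√1849458/156) + 11160/31693 = 11160/31693 - 23449/(4259 + I*√1849458/156)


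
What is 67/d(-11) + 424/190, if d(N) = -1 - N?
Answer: 1697/190 ≈ 8.9316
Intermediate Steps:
67/d(-11) + 424/190 = 67/(-1 - 1*(-11)) + 424/190 = 67/(-1 + 11) + 424*(1/190) = 67/10 + 212/95 = 1697/190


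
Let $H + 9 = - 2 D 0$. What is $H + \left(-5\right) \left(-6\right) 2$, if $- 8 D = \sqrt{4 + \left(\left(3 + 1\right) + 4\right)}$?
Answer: $51$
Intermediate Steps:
$D = - \frac{\sqrt{3}}{4}$ ($D = - \frac{\sqrt{4 + \left(\left(3 + 1\right) + 4\right)}}{8} = - \frac{\sqrt{4 + \left(4 + 4\right)}}{8} = - \frac{\sqrt{4 + 8}}{8} = - \frac{\sqrt{12}}{8} = - \frac{2 \sqrt{3}}{8} = - \frac{\sqrt{3}}{4} \approx -0.43301$)
$H = -9$ ($H = -9 + - 2 \left(- \frac{\sqrt{3}}{4}\right) 0 = -9 + \frac{\sqrt{3}}{2} \cdot 0 = -9 + 0 = -9$)
$H + \left(-5\right) \left(-6\right) 2 = -9 + \left(-5\right) \left(-6\right) 2 = -9 + 30 \cdot 2 = -9 + 60 = 51$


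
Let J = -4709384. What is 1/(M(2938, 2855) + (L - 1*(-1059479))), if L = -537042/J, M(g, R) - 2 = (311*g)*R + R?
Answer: 2354692/6145103821512913 ≈ 3.8318e-10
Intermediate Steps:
M(g, R) = 2 + R + 311*R*g (M(g, R) = 2 + ((311*g)*R + R) = 2 + (311*R*g + R) = 2 + (R + 311*R*g) = 2 + R + 311*R*g)
L = 268521/2354692 (L = -537042/(-4709384) = -537042*(-1/4709384) = 268521/2354692 ≈ 0.11404)
1/(M(2938, 2855) + (L - 1*(-1059479))) = 1/((2 + 2855 + 311*2855*2938) + (268521/2354692 - 1*(-1059479))) = 1/((2 + 2855 + 2608664890) + (268521/2354692 + 1059479)) = 1/(2608667747 + 2494746993989/2354692) = 1/(6145103821512913/2354692) = 2354692/6145103821512913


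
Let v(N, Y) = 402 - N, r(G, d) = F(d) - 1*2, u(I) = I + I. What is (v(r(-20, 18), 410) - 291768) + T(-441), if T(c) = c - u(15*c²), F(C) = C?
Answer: -6126253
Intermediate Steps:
u(I) = 2*I
r(G, d) = -2 + d (r(G, d) = d - 1*2 = d - 2 = -2 + d)
T(c) = c - 30*c² (T(c) = c - 2*15*c² = c - 30*c²)
(v(r(-20, 18), 410) - 291768) + T(-441) = ((402 - (-2 + 18)) - 291768) - 441*(1 - 30*(-441)) = ((402 - 1*16) - 291768) - 441*(1 + 13230) = ((402 - 16) - 291768) - 441*13231 = (386 - 291768) - 5834871 = -291382 - 5834871 = -6126253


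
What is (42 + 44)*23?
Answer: 1978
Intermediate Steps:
(42 + 44)*23 = 86*23 = 1978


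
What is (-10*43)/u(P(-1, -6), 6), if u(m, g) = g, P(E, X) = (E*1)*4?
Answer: -215/3 ≈ -71.667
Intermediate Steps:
P(E, X) = 4*E (P(E, X) = E*4 = 4*E)
(-10*43)/u(P(-1, -6), 6) = -10*43/6 = -430*⅙ = -215/3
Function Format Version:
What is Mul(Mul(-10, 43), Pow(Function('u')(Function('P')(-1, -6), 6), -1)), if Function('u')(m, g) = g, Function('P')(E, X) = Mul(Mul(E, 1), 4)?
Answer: Rational(-215, 3) ≈ -71.667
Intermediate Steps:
Function('P')(E, X) = Mul(4, E) (Function('P')(E, X) = Mul(E, 4) = Mul(4, E))
Mul(Mul(-10, 43), Pow(Function('u')(Function('P')(-1, -6), 6), -1)) = Mul(Mul(-10, 43), Pow(6, -1)) = Mul(-430, Rational(1, 6)) = Rational(-215, 3)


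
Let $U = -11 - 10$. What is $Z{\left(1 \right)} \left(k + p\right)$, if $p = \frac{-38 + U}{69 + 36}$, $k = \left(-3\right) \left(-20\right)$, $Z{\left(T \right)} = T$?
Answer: $\frac{6241}{105} \approx 59.438$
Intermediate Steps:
$U = -21$
$k = 60$
$p = - \frac{59}{105}$ ($p = \frac{-38 - 21}{69 + 36} = - \frac{59}{105} \approx -0.5619$)
$Z{\left(1 \right)} \left(k + p\right) = 1 \left(60 - \frac{59}{105}\right) = 1 \cdot \frac{6241}{105} = \frac{6241}{105}$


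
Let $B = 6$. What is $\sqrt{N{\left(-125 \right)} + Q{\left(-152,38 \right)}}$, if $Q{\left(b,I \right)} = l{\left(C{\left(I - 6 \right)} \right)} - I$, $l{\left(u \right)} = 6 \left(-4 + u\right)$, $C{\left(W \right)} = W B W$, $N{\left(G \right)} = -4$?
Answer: $\sqrt{36798} \approx 191.83$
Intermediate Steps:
$C{\left(W \right)} = 6 W^{2}$ ($C{\left(W \right)} = W 6 W = 6 W W = 6 W^{2}$)
$l{\left(u \right)} = -24 + 6 u$
$Q{\left(b,I \right)} = -24 - I + 36 \left(-6 + I\right)^{2}$ ($Q{\left(b,I \right)} = \left(-24 + 6 \cdot 6 \left(I - 6\right)^{2}\right) - I = \left(-24 + 6 \cdot 6 \left(-6 + I\right)^{2}\right) - I = \left(-24 + 36 \left(-6 + I\right)^{2}\right) - I = -24 - I + 36 \left(-6 + I\right)^{2}$)
$\sqrt{N{\left(-125 \right)} + Q{\left(-152,38 \right)}} = \sqrt{-4 - \left(62 - 36 \left(-6 + 38\right)^{2}\right)} = \sqrt{-4 - \left(62 - 36864\right)} = \sqrt{-4 - -36802} = \sqrt{-4 + 36802} = \sqrt{36798}$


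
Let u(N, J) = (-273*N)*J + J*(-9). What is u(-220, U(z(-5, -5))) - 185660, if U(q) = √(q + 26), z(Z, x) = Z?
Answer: -185660 + 60051*√21 ≈ 89528.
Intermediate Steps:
U(q) = √(26 + q)
u(N, J) = -9*J - 273*J*N (u(N, J) = -273*J*N - 9*J = -9*J - 273*J*N)
u(-220, U(z(-5, -5))) - 185660 = -3*√(26 - 5)*(3 + 91*(-220)) - 185660 = -3*√21*(3 - 20020) - 185660 = -3*√21*(-20017) - 185660 = 60051*√21 - 185660 = -185660 + 60051*√21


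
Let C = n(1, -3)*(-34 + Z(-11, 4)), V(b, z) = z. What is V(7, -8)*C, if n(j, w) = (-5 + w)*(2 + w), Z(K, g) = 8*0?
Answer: 2176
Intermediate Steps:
Z(K, g) = 0
C = -272 (C = (-10 + (-3)² - 3*(-3))*(-34 + 0) = (-10 + 9 + 9)*(-34) = 8*(-34) = -272)
V(7, -8)*C = -8*(-272) = 2176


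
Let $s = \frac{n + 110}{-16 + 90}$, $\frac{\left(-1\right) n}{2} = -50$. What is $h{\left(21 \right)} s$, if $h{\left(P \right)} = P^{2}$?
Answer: $\frac{46305}{37} \approx 1251.5$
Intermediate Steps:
$n = 100$ ($n = \left(-2\right) \left(-50\right) = 100$)
$s = \frac{105}{37}$ ($s = \frac{100 + 110}{-16 + 90} = \frac{210}{74} = 210 \cdot \frac{1}{74} = \frac{105}{37} \approx 2.8378$)
$h{\left(21 \right)} s = 21^{2} \cdot \frac{105}{37} = 441 \cdot \frac{105}{37} = \frac{46305}{37}$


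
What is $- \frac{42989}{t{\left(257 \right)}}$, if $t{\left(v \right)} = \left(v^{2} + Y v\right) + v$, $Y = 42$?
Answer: $- \frac{42989}{77100} \approx -0.55757$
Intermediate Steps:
$t{\left(v \right)} = v^{2} + 43 v$ ($t{\left(v \right)} = \left(v^{2} + 42 v\right) + v = v^{2} + 43 v$)
$- \frac{42989}{t{\left(257 \right)}} = - \frac{42989}{257 \left(43 + 257\right)} = - \frac{42989}{257 \cdot 300} = - \frac{42989}{77100}$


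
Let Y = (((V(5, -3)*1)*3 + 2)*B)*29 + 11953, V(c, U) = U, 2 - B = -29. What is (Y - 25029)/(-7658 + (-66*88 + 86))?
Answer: 19369/13380 ≈ 1.4476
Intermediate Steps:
B = 31 (B = 2 - 1*(-29) = 2 + 29 = 31)
Y = 5660 (Y = ((-3*1*3 + 2)*31)*29 + 11953 = ((-3*3 + 2)*31)*29 + 11953 = ((-9 + 2)*31)*29 + 11953 = -7*31*29 + 11953 = -217*29 + 11953 = -6293 + 11953 = 5660)
(Y - 25029)/(-7658 + (-66*88 + 86)) = (5660 - 25029)/(-7658 + (-66*88 + 86)) = -19369/(-7658 + (-5808 + 86)) = -19369/(-7658 - 5722) = -19369/(-13380) = -19369*(-1/13380) = 19369/13380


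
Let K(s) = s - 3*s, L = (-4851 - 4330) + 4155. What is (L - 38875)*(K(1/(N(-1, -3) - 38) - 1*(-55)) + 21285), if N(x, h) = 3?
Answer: -32536216427/35 ≈ -9.2961e+8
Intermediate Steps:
L = -5026 (L = -9181 + 4155 = -5026)
K(s) = -2*s
(L - 38875)*(K(1/(N(-1, -3) - 38) - 1*(-55)) + 21285) = (-5026 - 38875)*(-2*(1/(3 - 38) - 1*(-55)) + 21285) = -43901*(-2*(1/(-35) + 55) + 21285) = -43901*(-2*(-1/35 + 55) + 21285) = -43901*(-2*1924/35 + 21285) = -43901*(-3848/35 + 21285) = -43901*741127/35 = -32536216427/35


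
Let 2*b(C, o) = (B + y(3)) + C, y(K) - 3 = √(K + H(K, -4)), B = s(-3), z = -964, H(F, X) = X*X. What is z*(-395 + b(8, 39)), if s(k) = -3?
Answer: 376924 - 482*√19 ≈ 3.7482e+5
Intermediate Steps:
H(F, X) = X²
B = -3
y(K) = 3 + √(16 + K) (y(K) = 3 + √(K + (-4)²) = 3 + √(K + 16) = 3 + √(16 + K))
b(C, o) = C/2 + √19/2 (b(C, o) = ((-3 + (3 + √(16 + 3))) + C)/2 = ((-3 + (3 + √19)) + C)/2 = (√19 + C)/2 = (C + √19)/2 = C/2 + √19/2)
z*(-395 + b(8, 39)) = -964*(-395 + ((½)*8 + √19/2)) = -964*(-395 + (4 + √19/2)) = -964*(-391 + √19/2) = 376924 - 482*√19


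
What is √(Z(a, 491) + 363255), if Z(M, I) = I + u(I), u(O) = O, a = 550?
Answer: √364237 ≈ 603.52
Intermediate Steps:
Z(M, I) = 2*I (Z(M, I) = I + I = 2*I)
√(Z(a, 491) + 363255) = √(2*491 + 363255) = √(982 + 363255) = √364237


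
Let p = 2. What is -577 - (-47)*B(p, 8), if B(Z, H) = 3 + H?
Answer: -60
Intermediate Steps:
-577 - (-47)*B(p, 8) = -577 - (-47)*(3 + 8) = -577 - (-47)*11 = -577 - 1*(-517) = -577 + 517 = -60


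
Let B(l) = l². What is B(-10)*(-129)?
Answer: -12900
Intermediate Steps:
B(-10)*(-129) = (-10)²*(-129) = 100*(-129) = -12900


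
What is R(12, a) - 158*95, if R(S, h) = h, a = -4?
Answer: -15014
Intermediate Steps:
R(12, a) - 158*95 = -4 - 158*95 = -4 - 15010 = -15014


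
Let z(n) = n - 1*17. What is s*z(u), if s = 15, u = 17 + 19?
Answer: 285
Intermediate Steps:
u = 36
z(n) = -17 + n (z(n) = n - 17 = -17 + n)
s*z(u) = 15*(-17 + 36) = 15*19 = 285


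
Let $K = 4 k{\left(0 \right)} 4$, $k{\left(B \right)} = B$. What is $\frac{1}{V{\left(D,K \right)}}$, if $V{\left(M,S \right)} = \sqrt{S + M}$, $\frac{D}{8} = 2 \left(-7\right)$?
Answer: $- \frac{i \sqrt{7}}{28} \approx - 0.094491 i$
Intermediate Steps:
$D = -112$ ($D = 8 \cdot 2 \left(-7\right) = 8 \left(-14\right) = -112$)
$K = 0$ ($K = 4 \cdot 0 \cdot 4 = 0 \cdot 4 = 0$)
$V{\left(M,S \right)} = \sqrt{M + S}$
$\frac{1}{V{\left(D,K \right)}} = \frac{1}{\sqrt{-112 + 0}} = \frac{1}{\sqrt{-112}} = \frac{1}{4 i \sqrt{7}} = - \frac{i \sqrt{7}}{28}$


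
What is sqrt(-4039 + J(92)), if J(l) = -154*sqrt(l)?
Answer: sqrt(-4039 - 308*sqrt(23)) ≈ 74.271*I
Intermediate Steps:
sqrt(-4039 + J(92)) = sqrt(-4039 - 308*sqrt(23))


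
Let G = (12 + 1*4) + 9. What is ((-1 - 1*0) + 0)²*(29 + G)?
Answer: 54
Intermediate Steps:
G = 25 (G = (12 + 4) + 9 = 16 + 9 = 25)
((-1 - 1*0) + 0)²*(29 + G) = ((-1 - 1*0) + 0)²*(29 + 25) = ((-1 + 0) + 0)²*54 = (-1 + 0)²*54 = (-1)²*54 = 1*54 = 54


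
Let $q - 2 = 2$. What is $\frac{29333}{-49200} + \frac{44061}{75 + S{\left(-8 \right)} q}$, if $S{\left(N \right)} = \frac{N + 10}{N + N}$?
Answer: $\frac{4331231783}{7330800} \approx 590.83$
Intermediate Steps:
$q = 4$ ($q = 2 + 2 = 4$)
$S{\left(N \right)} = \frac{10 + N}{2 N}$
$\frac{29333}{-49200} + \frac{44061}{75 + S{\left(-8 \right)} q} = \frac{29333}{-49200} + \frac{44061}{75 + \frac{10 - 8}{2 \left(-8\right)} 4} = 29333 \left(- \frac{1}{49200}\right) + \frac{44061}{75 + \frac{1}{2} \left(- \frac{1}{8}\right) 2 \cdot 4} = - \frac{29333}{49200} + \frac{44061}{75 - \frac{1}{2}} = - \frac{29333}{49200} + \frac{44061}{\frac{149}{2}} = - \frac{29333}{49200} + 44061 \cdot \frac{2}{149} = - \frac{29333}{49200} + \frac{88122}{149} = \frac{4331231783}{7330800}$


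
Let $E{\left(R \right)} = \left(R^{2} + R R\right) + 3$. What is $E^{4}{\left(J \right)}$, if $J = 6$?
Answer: $31640625$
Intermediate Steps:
$E{\left(R \right)} = 3 + 2 R^{2}$ ($E{\left(R \right)} = \left(R^{2} + R^{2}\right) + 3 = 2 R^{2} + 3 = 3 + 2 R^{2}$)
$E^{4}{\left(J \right)} = \left(3 + 2 \cdot 6^{2}\right)^{4} = \left(3 + 2 \cdot 36\right)^{4} = \left(3 + 72\right)^{4} = 75^{4} = 31640625$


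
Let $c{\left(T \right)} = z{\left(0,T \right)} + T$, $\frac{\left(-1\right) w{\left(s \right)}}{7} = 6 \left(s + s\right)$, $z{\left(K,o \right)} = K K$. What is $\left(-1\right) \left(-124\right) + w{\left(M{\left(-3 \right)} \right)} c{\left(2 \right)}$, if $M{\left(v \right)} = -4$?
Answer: $796$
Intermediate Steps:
$z{\left(K,o \right)} = K^{2}$
$w{\left(s \right)} = - 84 s$ ($w{\left(s \right)} = - 7 \cdot 6 \left(s + s\right) = - 7 \cdot 6 \cdot 2 s = - 7 \cdot 12 s = - 84 s$)
$c{\left(T \right)} = T$ ($c{\left(T \right)} = 0^{2} + T = 0 + T = T$)
$\left(-1\right) \left(-124\right) + w{\left(M{\left(-3 \right)} \right)} c{\left(2 \right)} = \left(-1\right) \left(-124\right) + \left(-84\right) \left(-4\right) 2 = 124 + 336 \cdot 2 = 124 + 672 = 796$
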